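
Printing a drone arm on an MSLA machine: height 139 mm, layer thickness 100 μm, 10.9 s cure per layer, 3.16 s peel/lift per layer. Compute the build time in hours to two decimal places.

Number of layers: 139 / 0.1 → 1390 (rounded up).
Cycle time = 10.9 + 3.16, so 14.06 s.
Build time: 1390 × 14.06 s = 19543.4 s, i.e. 5.43 hours.

5.43 hours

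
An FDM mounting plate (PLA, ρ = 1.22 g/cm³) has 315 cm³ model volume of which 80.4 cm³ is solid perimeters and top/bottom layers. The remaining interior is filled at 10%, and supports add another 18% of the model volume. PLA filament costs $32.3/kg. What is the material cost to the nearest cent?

$6.33

Infill region = 315 − 80.4 = 234.6 cm³.
Infill volume: 0.10 × 234.6 → 23.46 cm³.
Support = 0.18 × 315 = 56.7 cm³.
Total extruded = 80.4 + 23.46 + 56.7 = 160.56 cm³.
Mass: 160.56 × 1.22 → 195.8832 g.
Cost = 195.8832 g / 1000 × $32.3/kg = $6.33.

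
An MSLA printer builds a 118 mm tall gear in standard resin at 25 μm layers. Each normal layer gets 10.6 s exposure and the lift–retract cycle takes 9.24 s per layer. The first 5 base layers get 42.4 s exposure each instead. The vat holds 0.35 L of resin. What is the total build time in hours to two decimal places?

Layers = ⌈118/0.025⌉ = 4720.
Burn-in layers = 5 × (42.4 + 9.24) = 258.2 s.
Remaining layers: 4715 × (10.6 + 9.24) → 93545.6 s.
Total = 258.2 + 93545.6 = 93803.8 s = 26.06 hours.

26.06 hours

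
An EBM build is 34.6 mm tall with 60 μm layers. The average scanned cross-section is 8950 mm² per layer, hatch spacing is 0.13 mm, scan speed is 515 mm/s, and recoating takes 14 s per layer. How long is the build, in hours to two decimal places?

Layers = ⌈34.6/0.06⌉ = 577.
Scan path per layer = 8950 / 0.13 = 68846.2 mm.
Scan time per layer: 68846.2 / 515 → 133.6819 s.
Per-layer time: 133.6819 + 14 → 147.6819 s.
Build time = 577 × 147.6819 = 85212.4563 s = 23.67 hours.

23.67 hours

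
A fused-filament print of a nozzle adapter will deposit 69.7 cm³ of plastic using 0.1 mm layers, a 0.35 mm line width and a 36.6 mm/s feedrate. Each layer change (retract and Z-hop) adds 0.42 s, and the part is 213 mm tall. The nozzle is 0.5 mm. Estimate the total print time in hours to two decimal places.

15.36 hours

Bead cross-section = 0.1 × 0.35, so 0.035 mm².
Total extruded path = 69700/0.035 = 1991428.6 mm.
Extrusion time: 1991428.6 / 36.6 → 54410.6 s.
Layer count = ceil(213 / 0.1) = 2130.
Z-hop total = 2130 × 0.42, so 894.6 s.
Total = 54410.6 + 894.6 = 55305.2 s = 15.36 hours.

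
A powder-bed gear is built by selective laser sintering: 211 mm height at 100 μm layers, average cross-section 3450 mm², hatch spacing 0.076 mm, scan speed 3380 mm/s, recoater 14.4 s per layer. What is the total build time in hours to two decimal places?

16.31 hours

Number of layers: 211 / 0.1 → 2110 (rounded up).
Hatch length per layer: 3450 / 0.076 → 45394.7 mm.
Scan time per layer = 45394.7 / 3380, so 13.4304 s.
Time per layer = 13.4304 + 14.4 = 27.8304 s.
2110 layers × 27.8304 s/layer = 58722.144 s, i.e. 16.31 hours.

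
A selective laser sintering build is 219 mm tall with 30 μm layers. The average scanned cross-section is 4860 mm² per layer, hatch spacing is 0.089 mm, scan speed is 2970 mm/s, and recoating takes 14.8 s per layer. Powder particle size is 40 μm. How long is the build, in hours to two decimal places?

67.29 hours

Number of layers: 219 / 0.03 → 7300 (rounded up).
Scan path per layer = 4860 / 0.089, so 54606.7 mm.
Scan time per layer = 54606.7 / 2970 = 18.3861 s.
Time per layer = 18.3861 + 14.8 = 33.1861 s.
Total: 7300 × 33.1861 s = 242258.53 s → 67.29 hours.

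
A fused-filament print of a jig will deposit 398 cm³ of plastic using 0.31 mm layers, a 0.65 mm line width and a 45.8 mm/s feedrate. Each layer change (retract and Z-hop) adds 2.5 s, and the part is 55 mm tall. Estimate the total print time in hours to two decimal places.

12.10 hours

Extrusion cross-section: 0.31 × 0.65 → 0.2015 mm².
Path length: 398000 mm³ / 0.2015 mm² → 1975186.1 mm.
Extrusion time: 1975186.1 / 45.8 → 43126.3 s.
Layer count = ceil(55 / 0.31) = 178.
Non-print overhead = 178 × 2.5, so 445 s.
Altogether 43126.3 + 445 = 43571.3 s, i.e. 12.10 hours.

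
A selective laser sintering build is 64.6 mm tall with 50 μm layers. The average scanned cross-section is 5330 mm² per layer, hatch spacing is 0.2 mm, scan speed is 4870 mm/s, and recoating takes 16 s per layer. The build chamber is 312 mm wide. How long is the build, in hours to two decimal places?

Layers = ⌈64.6/0.05⌉ = 1292.
Per-layer scan distance = 5330 / 0.2, so 26650 mm.
Per-layer scan time: 26650 / 4870 → 5.4723 s.
Layer cycle = 5.4723 + 16 = 21.4723 s.
Total: 1292 × 21.4723 s = 27742.2116 s → 7.71 hours.

7.71 hours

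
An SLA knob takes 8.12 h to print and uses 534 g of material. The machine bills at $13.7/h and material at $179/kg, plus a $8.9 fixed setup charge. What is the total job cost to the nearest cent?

$215.73

Machine cost = 13.7 × 8.12, so $111.244.
Material charge: 179 × 534/1000 → $95.586.
Adding setup: 111.244 + 95.586 + 8.9 → $215.73.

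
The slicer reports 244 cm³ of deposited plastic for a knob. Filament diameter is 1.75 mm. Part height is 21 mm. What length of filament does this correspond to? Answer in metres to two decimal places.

101.44 m

Cross-section of 1.75 mm filament: π·(1.75/2)² = 2.4053 mm².
Length = 244 cm³ / 2.4053 mm² = 244000 / 2.4053 = 101442.65 mm = 101.44 m.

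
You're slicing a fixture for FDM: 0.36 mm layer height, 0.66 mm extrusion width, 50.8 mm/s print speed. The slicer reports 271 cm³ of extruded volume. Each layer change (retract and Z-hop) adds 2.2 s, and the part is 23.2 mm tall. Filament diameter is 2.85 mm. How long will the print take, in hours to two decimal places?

Bead cross-section = 0.36 × 0.66, so 0.2376 mm².
Total extruded path = 271000/0.2376 = 1140572.4 mm.
Extrusion time: 1140572.4 / 50.8 → 22452.2 s.
Number of layers: 23.2 / 0.36 → 65 (rounded up).
Z-hop total: 65 × 2.2 → 143 s.
Altogether 22452.2 + 143 = 22595.2 s, i.e. 6.28 hours.

6.28 hours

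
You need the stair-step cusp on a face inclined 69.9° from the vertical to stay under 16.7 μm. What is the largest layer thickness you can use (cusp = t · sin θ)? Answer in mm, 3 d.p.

0.018 mm

t = h_c / sin θ = 0.0167 / 0.9391 = 0.018 mm.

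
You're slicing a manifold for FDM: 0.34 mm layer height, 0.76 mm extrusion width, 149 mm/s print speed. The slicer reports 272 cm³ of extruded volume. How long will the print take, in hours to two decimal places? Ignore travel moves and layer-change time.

1.96 hours

Bead cross-section: 0.34 × 0.76 → 0.2584 mm².
Toolpath length = 272 cm³ / 0.2584 mm² = 272000 / 0.2584 = 1052631.6 mm.
Extrusion time = 1052631.6 / 149 = 7064.6 s.
Converting: 7064.6 s = 1.96 hours.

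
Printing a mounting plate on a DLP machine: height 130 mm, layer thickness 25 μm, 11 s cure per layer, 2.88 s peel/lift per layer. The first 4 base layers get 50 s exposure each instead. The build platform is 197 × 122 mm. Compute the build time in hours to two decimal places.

Number of layers: 130 / 0.025 → 5200 (rounded up).
Bottom layers = 4 × (50 + 2.88) = 211.52 s.
Normal layers = 5196 × (11 + 2.88), so 72120.48 s.
Total = 211.52 + 72120.48 = 72332 s = 20.09 hours.

20.09 hours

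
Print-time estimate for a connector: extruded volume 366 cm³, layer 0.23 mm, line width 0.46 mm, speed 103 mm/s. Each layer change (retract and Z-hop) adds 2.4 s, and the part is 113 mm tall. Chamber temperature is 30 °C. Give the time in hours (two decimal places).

9.66 hours

Line area = 0.23 × 0.46, so 0.1058 mm².
Total extruded path = 366000/0.1058 = 3459357.3 mm.
Extrusion time = 3459357.3 / 103, so 33586 s.
Layers = ⌈113/0.23⌉ = 492.
Non-print overhead = 492 × 2.4 = 1180.8 s.
Altogether 33586 + 1180.8 = 34766.8 s, i.e. 9.66 hours.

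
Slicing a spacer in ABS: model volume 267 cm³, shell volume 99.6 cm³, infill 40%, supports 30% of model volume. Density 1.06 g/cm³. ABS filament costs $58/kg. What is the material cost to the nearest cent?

$15.16

Volume inside the shell: 267 − 99.6 → 167.4 cm³.
Infill deposited = 0.40 × 167.4 = 66.96 cm³.
Support = 0.30 × 267, so 80.1 cm³.
Total printed volume = 99.6 + 66.96 + 80.1, so 246.66 cm³.
Mass = 246.66 × 1.06, so 261.4596 g.
At $58/kg: 261.4596/1000 × 58 = $15.16.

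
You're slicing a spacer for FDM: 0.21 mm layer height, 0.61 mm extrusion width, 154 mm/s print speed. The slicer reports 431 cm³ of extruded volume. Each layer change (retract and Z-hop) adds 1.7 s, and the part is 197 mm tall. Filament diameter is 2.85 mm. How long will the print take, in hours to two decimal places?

Bead cross-section: 0.21 × 0.61 → 0.1281 mm².
Toolpath length = 431 cm³ / 0.1281 mm² = 431000 / 0.1281 = 3364558.9 mm.
Extrusion time = 3364558.9 / 154, so 21847.8 s.
Layers = ⌈197/0.21⌉ = 939.
Z-hop total = 939 × 1.7, so 1596.3 s.
Altogether 21847.8 + 1596.3 = 23444.1 s, i.e. 6.51 hours.

6.51 hours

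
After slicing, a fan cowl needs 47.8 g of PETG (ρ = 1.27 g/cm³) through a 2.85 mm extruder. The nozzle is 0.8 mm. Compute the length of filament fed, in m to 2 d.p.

Extruded volume: 47.8/1.27 = 37.6378 cm³ (37637.8 mm³).
Filament cross-section = π × (2.85/2)² = 6.3794 mm².
Length = 37637.8 / 6.3794 = 5899.9 mm = 5.90 m.

5.90 m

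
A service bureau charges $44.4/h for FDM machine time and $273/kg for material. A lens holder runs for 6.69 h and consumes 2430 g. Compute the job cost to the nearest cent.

Time charge = 44.4 × 6.69 = $297.036.
Material charge = 273 × 2430/1000, so $663.39.
Total = 297.036 + 663.39 = 960.426 ≈ $960.43.

$960.43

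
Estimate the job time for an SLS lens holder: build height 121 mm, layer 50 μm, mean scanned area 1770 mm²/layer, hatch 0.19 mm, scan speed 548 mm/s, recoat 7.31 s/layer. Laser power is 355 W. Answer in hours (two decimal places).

Layers = ⌈121/0.05⌉ = 2420.
Per-layer scan distance = 1770 / 0.19 = 9315.8 mm.
Scan time per layer = 9315.8 / 548 = 16.9996 s.
Time per layer: 16.9996 + 7.31 → 24.3096 s.
2420 layers × 24.3096 s/layer = 58829.232 s, i.e. 16.34 hours.

16.34 hours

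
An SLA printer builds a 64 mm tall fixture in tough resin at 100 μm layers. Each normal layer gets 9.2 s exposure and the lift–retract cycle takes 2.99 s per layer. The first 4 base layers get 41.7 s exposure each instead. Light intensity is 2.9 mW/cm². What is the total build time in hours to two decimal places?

2.20 hours

Layer count = ceil(64 / 0.1) = 640.
Base layers: 4 × (41.7 + 2.99) → 178.76 s.
Regular layers = 636 × (9.2 + 2.99) = 7752.84 s.
Total = 178.76 + 7752.84 = 7931.6 s = 2.20 hours.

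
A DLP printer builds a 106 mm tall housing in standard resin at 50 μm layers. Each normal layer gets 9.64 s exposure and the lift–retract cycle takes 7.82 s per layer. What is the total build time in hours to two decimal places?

10.28 hours

Layers = ⌈106/0.05⌉ = 2120.
Per-layer time = 9.64 + 7.82 = 17.46 s.
Total = 2120 × 17.46 = 37015.2 s = 10.28 hours.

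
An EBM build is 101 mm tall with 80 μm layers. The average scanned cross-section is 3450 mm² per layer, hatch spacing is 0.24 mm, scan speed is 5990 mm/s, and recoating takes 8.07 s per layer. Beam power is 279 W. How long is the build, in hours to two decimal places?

3.67 hours

Layers = ⌈101/0.08⌉ = 1263.
Per-layer scan distance: 3450 / 0.24 → 14375 mm.
Scan time per layer: 14375 / 5990 → 2.3998 s.
Per-layer time: 2.3998 + 8.07 → 10.4698 s.
Build time = 1263 × 10.4698 = 13223.3574 s = 3.67 hours.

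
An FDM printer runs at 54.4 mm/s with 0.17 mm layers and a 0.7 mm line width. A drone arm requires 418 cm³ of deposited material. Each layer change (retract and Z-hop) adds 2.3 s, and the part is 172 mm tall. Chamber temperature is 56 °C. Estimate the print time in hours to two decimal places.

Bead cross-section = 0.17 × 0.7, so 0.119 mm².
Path length: 418000 mm³ / 0.119 mm² → 3512605 mm.
Time extruding: 3512605 / 54.4 → 64569.9 s.
Number of layers: 172 / 0.17 → 1012 (rounded up).
Z-hop total: 1012 × 2.3 → 2327.6 s.
Total = 64569.9 + 2327.6 = 66897.5 s = 18.58 hours.

18.58 hours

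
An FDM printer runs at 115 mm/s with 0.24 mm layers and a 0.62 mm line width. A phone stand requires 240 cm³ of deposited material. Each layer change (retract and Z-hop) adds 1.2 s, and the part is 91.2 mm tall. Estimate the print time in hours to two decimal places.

4.02 hours

Extrusion cross-section = 0.24 × 0.62, so 0.1488 mm².
Path length: 240000 mm³ / 0.1488 mm² → 1612903.2 mm.
Time extruding = 1612903.2 / 115 = 14025.2 s.
Layer count = ceil(91.2 / 0.24) = 380.
Non-print overhead = 380 × 1.2 = 456 s.
Total = 14025.2 + 456 = 14481.2 s = 4.02 hours.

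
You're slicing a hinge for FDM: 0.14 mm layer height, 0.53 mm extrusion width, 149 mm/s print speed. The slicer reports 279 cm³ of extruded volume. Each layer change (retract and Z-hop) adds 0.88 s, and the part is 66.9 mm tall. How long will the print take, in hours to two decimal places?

7.13 hours

Extrusion cross-section: 0.14 × 0.53 → 0.0742 mm².
Toolpath length = 279 cm³ / 0.0742 mm² = 279000 / 0.0742 = 3760107.8 mm.
Time extruding: 3760107.8 / 149 → 25235.6 s.
Layer count = ceil(66.9 / 0.14) = 478.
Z-hop total = 478 × 0.88 = 420.64 s.
Total = 25235.6 + 420.64 = 25656.24 s = 7.13 hours.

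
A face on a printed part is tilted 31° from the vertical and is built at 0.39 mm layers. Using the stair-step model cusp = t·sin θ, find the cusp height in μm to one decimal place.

Cusp = layer height × sin(31°) = 0.39 × 0.5150 = 0.20085 mm = 200.9 μm.

200.9 μm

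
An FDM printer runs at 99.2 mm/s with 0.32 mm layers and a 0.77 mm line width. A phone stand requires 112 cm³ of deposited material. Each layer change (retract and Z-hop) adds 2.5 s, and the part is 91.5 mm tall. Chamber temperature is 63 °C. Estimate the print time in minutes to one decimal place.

Bead cross-section = 0.32 × 0.77, so 0.2464 mm².
Path length: 112000 mm³ / 0.2464 mm² → 454545.5 mm.
Time extruding = 454545.5 / 99.2, so 4582.1 s.
Number of layers: 91.5 / 0.32 → 286 (rounded up).
Layer-change overhead: 286 × 2.5 → 715 s.
Total = 4582.1 + 715 = 5297.1 s = 88.3 minutes.

88.3 minutes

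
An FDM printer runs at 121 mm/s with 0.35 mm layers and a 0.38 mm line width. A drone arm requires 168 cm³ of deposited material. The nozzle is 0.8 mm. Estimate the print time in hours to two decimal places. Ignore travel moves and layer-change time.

2.90 hours

Bead cross-section = 0.35 × 0.38, so 0.133 mm².
Toolpath length = 168 cm³ / 0.133 mm² = 168000 / 0.133 = 1263157.9 mm.
Time extruding: 1263157.9 / 121 → 10439.3 s.
Converting: 10439.3 s = 2.90 hours.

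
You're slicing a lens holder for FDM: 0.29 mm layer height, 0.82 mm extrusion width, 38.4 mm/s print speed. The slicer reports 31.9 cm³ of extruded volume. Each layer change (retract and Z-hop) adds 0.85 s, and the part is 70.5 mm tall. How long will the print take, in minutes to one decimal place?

61.7 minutes

Line area = 0.29 × 0.82, so 0.2378 mm².
Toolpath length = 31.9 cm³ / 0.2378 mm² = 31900 / 0.2378 = 134146.3 mm.
Extrusion time = 134146.3 / 38.4, so 3493.4 s.
Layer count = ceil(70.5 / 0.29) = 244.
Non-print overhead = 244 × 0.85 = 207.4 s.
Altogether 3493.4 + 207.4 = 3700.8 s, i.e. 61.7 minutes.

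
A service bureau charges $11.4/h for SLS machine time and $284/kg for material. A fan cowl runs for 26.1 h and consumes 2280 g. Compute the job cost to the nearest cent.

$945.06

Time charge: 11.4 × 26.1 → $297.54.
Feedstock cost = 284 × 2280/1000 = $647.52.
Total = 297.54 + 647.52 = $945.06.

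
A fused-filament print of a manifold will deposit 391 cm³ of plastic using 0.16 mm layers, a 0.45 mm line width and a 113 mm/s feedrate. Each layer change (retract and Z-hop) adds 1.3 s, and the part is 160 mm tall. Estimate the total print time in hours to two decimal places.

13.71 hours

Bead cross-section: 0.16 × 0.45 → 0.072 mm².
Path length: 391000 mm³ / 0.072 mm² → 5430555.6 mm.
Print-move time = 5430555.6 / 113 = 48058 s.
Layer count = ceil(160 / 0.16) = 1000.
Layer-change overhead = 1000 × 1.3, so 1300 s.
Altogether 48058 + 1300 = 49358 s, i.e. 13.71 hours.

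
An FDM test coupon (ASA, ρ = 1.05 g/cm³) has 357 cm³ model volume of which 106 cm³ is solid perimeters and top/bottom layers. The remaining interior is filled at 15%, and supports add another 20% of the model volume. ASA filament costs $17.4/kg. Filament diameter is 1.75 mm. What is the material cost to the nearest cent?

$3.93

Volume inside the shell = 357 − 106 = 251 cm³.
Infill deposited = 0.15 × 251 = 37.65 cm³.
Support = 0.20 × 357 = 71.4 cm³.
Total extruded: 106 + 37.65 + 71.4 → 215.05 cm³.
Mass = 215.05 × 1.05, so 225.8025 g.
At $17.4/kg: 225.8025/1000 × 17.4 = $3.93.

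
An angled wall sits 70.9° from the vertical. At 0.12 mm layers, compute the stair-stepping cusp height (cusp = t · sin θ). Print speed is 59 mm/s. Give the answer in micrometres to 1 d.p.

sin(70.9°) = 0.9449, so cusp = 0.12 × 0.9449 = 0.113388 mm → 113.4 μm.

113.4 μm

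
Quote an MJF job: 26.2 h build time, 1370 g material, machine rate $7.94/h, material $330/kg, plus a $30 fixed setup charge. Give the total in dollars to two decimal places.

$690.13

Machine cost: 7.94 × 26.2 → $208.028.
Material cost = 330 × 1370/1000 = $452.10.
Adding setup: 208.028 + 452.10 + 30 → 690.128 ≈ $690.13.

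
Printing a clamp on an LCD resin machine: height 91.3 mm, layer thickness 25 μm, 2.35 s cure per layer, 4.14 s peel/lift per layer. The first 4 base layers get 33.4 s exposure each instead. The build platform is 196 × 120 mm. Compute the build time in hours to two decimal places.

Number of layers: 91.3 / 0.025 → 3652 (rounded up).
Base layers = 4 × (33.4 + 4.14), so 150.16 s.
Normal layers = 3648 × (2.35 + 4.14) = 23675.52 s.
Sum: 150.16 + 23675.52 = 23825.68 s → 6.62 hours.

6.62 hours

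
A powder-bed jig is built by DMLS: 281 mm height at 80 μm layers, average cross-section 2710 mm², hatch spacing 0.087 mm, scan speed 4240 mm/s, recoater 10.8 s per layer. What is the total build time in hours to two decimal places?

17.71 hours

Layers = ⌈281/0.08⌉ = 3513.
Scan path per layer = 2710 / 0.087, so 31149.4 mm.
Laser time per layer = 31149.4 / 4240, so 7.3466 s.
Per-layer time = 7.3466 + 10.8 = 18.1466 s.
Build time = 3513 × 18.1466 = 63749.0058 s = 17.71 hours.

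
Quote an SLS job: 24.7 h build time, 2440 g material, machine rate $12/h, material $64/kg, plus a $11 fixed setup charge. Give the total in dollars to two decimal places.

$463.56

Time charge: 12 × 24.7 → $296.40.
Material charge: 64 × 2440/1000 → $156.16.
Total = 296.40 + 156.16 + 11 = $463.56.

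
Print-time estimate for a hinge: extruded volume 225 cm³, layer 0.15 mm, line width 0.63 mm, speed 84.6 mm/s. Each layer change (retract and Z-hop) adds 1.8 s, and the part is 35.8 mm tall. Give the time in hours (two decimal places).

7.94 hours

Line area = 0.15 × 0.63, so 0.0945 mm².
Path length: 225000 mm³ / 0.0945 mm² → 2380952.4 mm.
Print-move time = 2380952.4 / 84.6 = 28143.6 s.
Layers = ⌈35.8/0.15⌉ = 239.
Z-hop total = 239 × 1.8, so 430.2 s.
Total = 28143.6 + 430.2 = 28573.8 s = 7.94 hours.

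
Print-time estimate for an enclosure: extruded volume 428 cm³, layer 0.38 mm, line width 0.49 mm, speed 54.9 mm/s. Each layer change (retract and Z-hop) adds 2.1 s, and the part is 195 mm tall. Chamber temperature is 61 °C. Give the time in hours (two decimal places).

Line area = 0.38 × 0.49 = 0.1862 mm².
Toolpath length = 428 cm³ / 0.1862 mm² = 428000 / 0.1862 = 2298603.7 mm.
Extrusion time = 2298603.7 / 54.9 = 41868.9 s.
Number of layers: 195 / 0.38 → 514 (rounded up).
Layer-change overhead = 514 × 2.1 = 1079.4 s.
Total = 41868.9 + 1079.4 = 42948.3 s = 11.93 hours.

11.93 hours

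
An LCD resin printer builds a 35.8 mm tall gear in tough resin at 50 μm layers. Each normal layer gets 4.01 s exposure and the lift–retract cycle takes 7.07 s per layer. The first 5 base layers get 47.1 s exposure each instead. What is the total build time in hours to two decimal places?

2.26 hours

Layer count = ceil(35.8 / 0.05) = 716.
Bottom layers = 5 × (47.1 + 7.07), so 270.85 s.
Remaining layers = 711 × (4.01 + 7.07), so 7877.88 s.
Total = 270.85 + 7877.88 = 8148.73 s = 2.26 hours.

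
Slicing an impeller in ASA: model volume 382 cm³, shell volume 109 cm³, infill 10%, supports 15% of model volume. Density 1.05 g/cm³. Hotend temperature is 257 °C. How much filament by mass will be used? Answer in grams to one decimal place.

203.3 g

Interior volume = 382 − 109, so 273 cm³.
Deposited infill = 0.10 × 273 = 27.3 cm³.
Support = 0.15 × 382, so 57.3 cm³.
Total extruded = 109 + 27.3 + 57.3, so 193.6 cm³.
Mass = 193.6 × 1.05, so 203.28 g.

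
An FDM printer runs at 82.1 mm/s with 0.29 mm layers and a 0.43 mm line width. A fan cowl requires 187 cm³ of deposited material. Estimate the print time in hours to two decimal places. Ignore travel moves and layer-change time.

Line area = 0.29 × 0.43, so 0.1247 mm².
Total extruded path = 187000/0.1247 = 1499599 mm.
Print-move time = 1499599 / 82.1 = 18265.5 s.
In the requested units: 18265.5 s = 5.07 hours.

5.07 hours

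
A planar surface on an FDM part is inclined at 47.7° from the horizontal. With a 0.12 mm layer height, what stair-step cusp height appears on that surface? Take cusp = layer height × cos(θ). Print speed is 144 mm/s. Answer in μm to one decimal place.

80.8 μm

cos(47.7°) = 0.6730, so cusp = 0.12 × 0.6730 = 0.08076 mm → 80.8 μm.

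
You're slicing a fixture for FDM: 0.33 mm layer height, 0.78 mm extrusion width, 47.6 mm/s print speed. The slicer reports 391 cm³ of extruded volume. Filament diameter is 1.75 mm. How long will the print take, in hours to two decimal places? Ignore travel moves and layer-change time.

Extrusion cross-section = 0.33 × 0.78, so 0.2574 mm².
Toolpath length = 391 cm³ / 0.2574 mm² = 391000 / 0.2574 = 1519036.5 mm.
Print-move time: 1519036.5 / 47.6 → 31912.5 s.
In the requested units: 31912.5 s = 8.86 hours.

8.86 hours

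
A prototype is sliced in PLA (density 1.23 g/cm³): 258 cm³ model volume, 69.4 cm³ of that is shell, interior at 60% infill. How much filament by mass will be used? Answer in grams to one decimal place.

Infill region: 258 − 69.4 → 188.6 cm³.
Infill volume = 0.60 × 188.6 = 113.16 cm³.
Total extruded = 69.4 + 113.16 = 182.56 cm³.
Mass = 182.56 × 1.23, so 224.5488 g.

224.5 g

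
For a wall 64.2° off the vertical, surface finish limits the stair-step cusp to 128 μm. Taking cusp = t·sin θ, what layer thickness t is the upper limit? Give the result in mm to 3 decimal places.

Layer height = cusp / sin(64.2°) = 0.128 / 0.9003 = 0.142 mm.

0.142 mm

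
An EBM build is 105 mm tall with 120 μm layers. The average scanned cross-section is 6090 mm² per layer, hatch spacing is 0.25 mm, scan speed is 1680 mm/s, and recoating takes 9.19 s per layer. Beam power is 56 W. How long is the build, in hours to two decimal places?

5.76 hours

Number of layers: 105 / 0.12 → 875 (rounded up).
Per-layer scan distance = 6090 / 0.25, so 24360 mm.
Scan time per layer: 24360 / 1680 → 14.5 s.
Layer cycle: 14.5 + 9.19 → 23.69 s.
875 layers × 23.69 s/layer = 20728.75 s, i.e. 5.76 hours.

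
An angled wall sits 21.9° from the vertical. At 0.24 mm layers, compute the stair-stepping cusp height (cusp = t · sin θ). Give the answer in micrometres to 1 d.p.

89.5 μm

Cusp = layer height × sin(21.9°) = 0.24 × 0.3730 = 0.08952 mm = 89.5 μm.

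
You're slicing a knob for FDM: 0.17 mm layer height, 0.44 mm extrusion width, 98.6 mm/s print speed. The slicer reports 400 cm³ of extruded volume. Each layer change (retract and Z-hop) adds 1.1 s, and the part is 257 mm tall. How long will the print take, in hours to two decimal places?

15.53 hours

Bead cross-section = 0.17 × 0.44, so 0.0748 mm².
Total extruded path = 400000/0.0748 = 5347593.6 mm.
Extrusion time = 5347593.6 / 98.6 = 54235.2 s.
Layer count = ceil(257 / 0.17) = 1512.
Z-hop total: 1512 × 1.1 → 1663.2 s.
Altogether 54235.2 + 1663.2 = 55898.4 s, i.e. 15.53 hours.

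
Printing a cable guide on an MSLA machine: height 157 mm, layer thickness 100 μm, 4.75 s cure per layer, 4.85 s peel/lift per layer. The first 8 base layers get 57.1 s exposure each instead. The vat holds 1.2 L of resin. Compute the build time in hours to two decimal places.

4.30 hours

Layer count = ceil(157 / 0.1) = 1570.
Burn-in layers = 8 × (57.1 + 4.85) = 495.6 s.
Normal layers = 1562 × (4.75 + 4.85) = 14995.2 s.
Sum: 495.6 + 14995.2 = 15490.8 s → 4.30 hours.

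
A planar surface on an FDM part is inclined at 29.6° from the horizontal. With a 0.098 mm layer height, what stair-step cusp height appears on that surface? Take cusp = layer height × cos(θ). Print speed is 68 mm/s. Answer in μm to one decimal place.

Cusp = layer height × cos(29.6°) = 0.098 × 0.8695 = 0.085211 mm = 85.2 μm.

85.2 μm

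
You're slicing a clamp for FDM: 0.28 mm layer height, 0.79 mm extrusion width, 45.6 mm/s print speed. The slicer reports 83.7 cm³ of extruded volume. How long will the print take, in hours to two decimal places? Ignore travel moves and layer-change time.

2.31 hours

Line area: 0.28 × 0.79 → 0.2212 mm².
Path length: 83700 mm³ / 0.2212 mm² → 378390.6 mm.
Extrusion time: 378390.6 / 45.6 → 8298 s.
8298 s = 2.31 hours.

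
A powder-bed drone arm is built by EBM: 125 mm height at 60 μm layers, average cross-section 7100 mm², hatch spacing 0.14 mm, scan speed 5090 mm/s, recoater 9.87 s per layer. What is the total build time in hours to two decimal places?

11.48 hours

Layers = ⌈125/0.06⌉ = 2084.
Scan path per layer = 7100 / 0.14, so 50714.3 mm.
Scan time per layer = 50714.3 / 5090 = 9.9635 s.
Time per layer = 9.9635 + 9.87 = 19.8335 s.
Total: 2084 × 19.8335 s = 41333.014 s → 11.48 hours.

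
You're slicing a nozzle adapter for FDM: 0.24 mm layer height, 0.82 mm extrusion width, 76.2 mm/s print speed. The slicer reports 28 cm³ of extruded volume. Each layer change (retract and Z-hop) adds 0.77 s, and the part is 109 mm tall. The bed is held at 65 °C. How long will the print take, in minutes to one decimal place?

37.0 minutes

Extrusion cross-section: 0.24 × 0.82 → 0.1968 mm².
Toolpath length = 28 cm³ / 0.1968 mm² = 28000 / 0.1968 = 142276.4 mm.
Print-move time: 142276.4 / 76.2 → 1867.1 s.
Layer count = ceil(109 / 0.24) = 455.
Z-hop total = 455 × 0.77, so 350.35 s.
Total = 1867.1 + 350.35 = 2217.45 s = 37.0 minutes.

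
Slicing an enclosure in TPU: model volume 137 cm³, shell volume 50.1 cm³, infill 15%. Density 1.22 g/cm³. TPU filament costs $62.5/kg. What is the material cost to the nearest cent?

Interior volume = 137 − 50.1 = 86.9 cm³.
Deposited infill = 0.15 × 86.9 = 13.035 cm³.
Total extruded: 50.1 + 13.035 → 63.135 cm³.
Mass = 63.135 × 1.22 = 77.0247 g.
At $62.5/kg: 77.0247/1000 × 62.5 = $4.81.

$4.81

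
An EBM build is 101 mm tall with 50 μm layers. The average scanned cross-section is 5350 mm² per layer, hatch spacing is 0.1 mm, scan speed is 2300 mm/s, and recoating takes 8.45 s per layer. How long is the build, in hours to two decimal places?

17.79 hours

Layers = ⌈101/0.05⌉ = 2020.
Hatch length per layer: 5350 / 0.1 → 53500 mm.
Beam time per layer = 53500 / 2300 = 23.2609 s.
Time per layer = 23.2609 + 8.45, so 31.7109 s.
Build time = 2020 × 31.7109 = 64056.018 s = 17.79 hours.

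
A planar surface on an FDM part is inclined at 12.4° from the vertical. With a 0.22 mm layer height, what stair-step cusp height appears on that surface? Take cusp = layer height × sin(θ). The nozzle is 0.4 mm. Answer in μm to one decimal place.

47.2 μm

Cusp = layer height × sin(12.4°) = 0.22 × 0.2147 = 0.047234 mm = 47.2 μm.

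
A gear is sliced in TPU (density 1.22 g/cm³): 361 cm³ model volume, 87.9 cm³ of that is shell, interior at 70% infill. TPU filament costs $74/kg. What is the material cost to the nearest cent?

Infill region: 361 − 87.9 → 273.1 cm³.
Deposited infill: 0.70 × 273.1 → 191.17 cm³.
Deposited volume: 87.9 + 191.17 → 279.07 cm³.
Mass = 279.07 × 1.22 = 340.4654 g.
At $74/kg: 340.4654/1000 × 74 = $25.19.

$25.19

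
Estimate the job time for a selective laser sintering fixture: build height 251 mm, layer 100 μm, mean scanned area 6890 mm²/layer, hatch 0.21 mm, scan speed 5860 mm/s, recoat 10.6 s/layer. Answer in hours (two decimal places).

Layer count = ceil(251 / 0.1) = 2510.
Scan path per layer = 6890 / 0.21, so 32809.5 mm.
Laser time per layer: 32809.5 / 5860 → 5.5989 s.
Per-layer time = 5.5989 + 10.6, so 16.1989 s.
2510 layers × 16.1989 s/layer = 40659.239 s, i.e. 11.29 hours.

11.29 hours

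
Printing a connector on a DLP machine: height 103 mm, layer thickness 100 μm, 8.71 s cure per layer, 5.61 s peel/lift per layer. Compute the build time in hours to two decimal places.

4.10 hours

Number of layers: 103 / 0.1 → 1030 (rounded up).
Per-layer time: 8.71 + 5.61 → 14.32 s.
Total = 1030 × 14.32 = 14749.6 s = 4.10 hours.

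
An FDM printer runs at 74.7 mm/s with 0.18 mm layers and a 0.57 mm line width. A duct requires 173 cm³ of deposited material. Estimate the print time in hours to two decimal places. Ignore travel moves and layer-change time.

Line area = 0.18 × 0.57 = 0.1026 mm².
Path length: 173000 mm³ / 0.1026 mm² → 1686159.8 mm.
Print-move time = 1686159.8 / 74.7 = 22572.4 s.
22572.4 s = 6.27 hours.

6.27 hours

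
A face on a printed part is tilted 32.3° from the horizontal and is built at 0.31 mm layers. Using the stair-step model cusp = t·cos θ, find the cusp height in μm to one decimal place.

h_c = t·cos θ = 0.31 × 0.8453 = 0.262043 mm (262.0 μm).

262.0 μm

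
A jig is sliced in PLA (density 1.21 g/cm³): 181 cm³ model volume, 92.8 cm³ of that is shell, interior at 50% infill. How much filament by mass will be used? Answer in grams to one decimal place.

165.6 g

Infill region: 181 − 92.8 → 88.2 cm³.
Infill deposited = 0.50 × 88.2, so 44.1 cm³.
Total printed volume = 92.8 + 44.1, so 136.9 cm³.
Mass = 136.9 × 1.21, so 165.649 g.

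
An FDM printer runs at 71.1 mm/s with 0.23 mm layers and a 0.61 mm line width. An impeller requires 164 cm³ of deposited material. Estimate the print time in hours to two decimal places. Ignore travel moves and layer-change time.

Extrusion cross-section: 0.23 × 0.61 → 0.1403 mm².
Path length: 164000 mm³ / 0.1403 mm² → 1168923.7 mm.
Time extruding = 1168923.7 / 71.1, so 16440.6 s.
That's 16440.6 s → 4.57 hours.

4.57 hours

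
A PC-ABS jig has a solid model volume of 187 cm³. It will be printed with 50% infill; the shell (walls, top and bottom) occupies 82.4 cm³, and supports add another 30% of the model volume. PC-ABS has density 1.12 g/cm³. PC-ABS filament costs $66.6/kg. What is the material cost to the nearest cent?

$14.23

Volume inside the shell: 187 − 82.4 → 104.6 cm³.
Deposited infill: 0.50 × 104.6 → 52.3 cm³.
Support: 0.30 × 187 → 56.1 cm³.
Total printed volume: 82.4 + 52.3 + 56.1 → 190.8 cm³.
Mass = 190.8 × 1.12, so 213.696 g.
At $66.6/kg: 213.696/1000 × 66.6 = $14.23.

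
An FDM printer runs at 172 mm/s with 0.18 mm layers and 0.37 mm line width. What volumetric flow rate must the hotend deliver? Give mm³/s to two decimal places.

11.46

Extrusion cross-section = 0.18 × 0.37 = 0.0666 mm².
Volumetric flow = 172 × 0.0666 = 11.46 mm³/s.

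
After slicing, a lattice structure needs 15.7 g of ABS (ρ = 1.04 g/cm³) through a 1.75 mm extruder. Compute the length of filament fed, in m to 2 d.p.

Extruded volume: 15.7/1.04 = 15.0962 cm³ (15096.2 mm³).
Cross-section of 1.75 mm filament: π·(1.75/2)² = 2.4053 mm².
Length = 15096.2 / 2.4053 = 6276.22 mm = 6.28 m.

6.28 m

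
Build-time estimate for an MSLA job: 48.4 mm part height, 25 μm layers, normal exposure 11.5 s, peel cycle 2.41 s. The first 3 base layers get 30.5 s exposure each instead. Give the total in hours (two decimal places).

7.50 hours

Number of layers: 48.4 / 0.025 → 1936 (rounded up).
Bottom layers = 3 × (30.5 + 2.41) = 98.73 s.
Remaining layers: 1933 × (11.5 + 2.41) → 26888.03 s.
Total = 98.73 + 26888.03 = 26986.76 s = 7.50 hours.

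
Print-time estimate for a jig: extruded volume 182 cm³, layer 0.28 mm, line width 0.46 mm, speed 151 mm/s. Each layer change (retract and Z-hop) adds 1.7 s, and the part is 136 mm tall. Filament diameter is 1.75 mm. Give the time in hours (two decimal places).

Bead cross-section: 0.28 × 0.46 → 0.1288 mm².
Path length: 182000 mm³ / 0.1288 mm² → 1413043.5 mm.
Extrusion time: 1413043.5 / 151 → 9357.9 s.
Layer count = ceil(136 / 0.28) = 486.
Non-print overhead: 486 × 1.7 → 826.2 s.
Altogether 9357.9 + 826.2 = 10184.1 s, i.e. 2.83 hours.

2.83 hours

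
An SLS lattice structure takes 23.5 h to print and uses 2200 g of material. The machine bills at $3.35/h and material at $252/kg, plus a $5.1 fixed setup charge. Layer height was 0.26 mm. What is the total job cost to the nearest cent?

$638.23

Machine-time cost = 3.35 × 23.5, so $78.725.
Material charge = 252 × 2200/1000 = $554.40.
Total = 78.725 + 554.40 + 5.1 = 638.225 ≈ $638.23.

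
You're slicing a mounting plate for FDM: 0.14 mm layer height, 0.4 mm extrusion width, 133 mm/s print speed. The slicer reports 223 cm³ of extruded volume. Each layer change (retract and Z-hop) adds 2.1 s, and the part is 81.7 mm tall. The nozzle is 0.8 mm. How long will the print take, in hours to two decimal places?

Bead cross-section = 0.14 × 0.4, so 0.056 mm².
Toolpath length = 223 cm³ / 0.056 mm² = 223000 / 0.056 = 3982142.9 mm.
Print-move time: 3982142.9 / 133 → 29940.9 s.
Layers = ⌈81.7/0.14⌉ = 584.
Layer-change overhead: 584 × 2.1 → 1226.4 s.
Total = 29940.9 + 1226.4 = 31167.3 s = 8.66 hours.

8.66 hours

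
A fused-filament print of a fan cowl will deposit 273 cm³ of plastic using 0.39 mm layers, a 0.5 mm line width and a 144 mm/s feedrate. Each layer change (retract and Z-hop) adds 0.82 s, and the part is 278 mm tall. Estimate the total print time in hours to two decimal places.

Extrusion cross-section = 0.39 × 0.5 = 0.195 mm².
Path length: 273000 mm³ / 0.195 mm² → 1400000 mm.
Extrusion time = 1400000 / 144 = 9722.2 s.
Layers = ⌈278/0.39⌉ = 713.
Non-print overhead = 713 × 0.82, so 584.66 s.
Total = 9722.2 + 584.66 = 10306.86 s = 2.86 hours.

2.86 hours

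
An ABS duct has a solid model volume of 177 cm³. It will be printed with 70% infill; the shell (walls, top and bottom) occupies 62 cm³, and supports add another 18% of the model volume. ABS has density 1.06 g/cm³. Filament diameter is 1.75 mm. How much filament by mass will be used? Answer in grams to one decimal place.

Volume inside the shell = 177 − 62 = 115 cm³.
Deposited infill: 0.70 × 115 → 80.5 cm³.
Support = 0.18 × 177, so 31.86 cm³.
Deposited volume = 62 + 80.5 + 31.86, so 174.36 cm³.
Mass = 174.36 × 1.06, so 184.8216 g.

184.8 g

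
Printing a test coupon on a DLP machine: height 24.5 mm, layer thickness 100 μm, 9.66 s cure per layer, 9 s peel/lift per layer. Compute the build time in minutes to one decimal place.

76.2 minutes

Number of layers: 24.5 / 0.1 → 245 (rounded up).
Per-layer time = 9.66 + 9, so 18.66 s.
Build time: 245 × 18.66 s = 4571.7 s, i.e. 76.2 minutes.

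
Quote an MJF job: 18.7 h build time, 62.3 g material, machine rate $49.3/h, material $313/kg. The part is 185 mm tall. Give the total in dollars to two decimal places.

Machine-time cost: 49.3 × 18.7 → $921.91.
Material charge = 313 × 62.3/1000 = $19.4999.
Job cost: 921.91 + 19.4999 = 941.4099 ≈ $941.41.

$941.41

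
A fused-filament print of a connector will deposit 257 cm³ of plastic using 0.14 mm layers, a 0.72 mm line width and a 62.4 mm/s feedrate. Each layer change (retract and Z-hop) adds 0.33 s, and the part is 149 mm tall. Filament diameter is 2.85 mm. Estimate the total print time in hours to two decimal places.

Bead cross-section: 0.14 × 0.72 → 0.1008 mm².
Total extruded path = 257000/0.1008 = 2549603.2 mm.
Time extruding: 2549603.2 / 62.4 → 40859 s.
Layer count = ceil(149 / 0.14) = 1065.
Z-hop total: 1065 × 0.33 → 351.45 s.
Total = 40859 + 351.45 = 41210.45 s = 11.45 hours.

11.45 hours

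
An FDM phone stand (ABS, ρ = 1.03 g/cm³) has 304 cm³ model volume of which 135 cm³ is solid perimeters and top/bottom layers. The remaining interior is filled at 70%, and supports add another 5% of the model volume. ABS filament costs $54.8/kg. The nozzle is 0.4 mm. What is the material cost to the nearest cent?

$15.16

Infill region = 304 − 135 = 169 cm³.
Infill deposited = 0.70 × 169, so 118.3 cm³.
Support = 0.05 × 304, so 15.2 cm³.
Total extruded = 135 + 118.3 + 15.2, so 268.5 cm³.
Mass = 268.5 × 1.03, so 276.555 g.
Cost = 276.555 g / 1000 × $54.8/kg = $15.16.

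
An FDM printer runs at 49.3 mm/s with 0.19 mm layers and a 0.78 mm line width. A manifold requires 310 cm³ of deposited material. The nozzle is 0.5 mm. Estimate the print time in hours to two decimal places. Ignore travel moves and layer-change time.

Line area: 0.19 × 0.78 → 0.1482 mm².
Total extruded path = 310000/0.1482 = 2091767.9 mm.
Print-move time = 2091767.9 / 49.3, so 42429.4 s.
42429.4 s = 11.79 hours.

11.79 hours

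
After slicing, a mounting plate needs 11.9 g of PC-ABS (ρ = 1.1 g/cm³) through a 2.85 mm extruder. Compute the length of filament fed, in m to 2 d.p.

1.70 m

Volume = 11.9 g / 1.1 g·cm⁻³ = 10.8182 cm³ = 10818.2 mm³.
Cross-section of 2.85 mm filament: π·(2.85/2)² = 6.3794 mm².
Length = 10818.2 / 6.3794 = 1695.8 mm = 1.70 m.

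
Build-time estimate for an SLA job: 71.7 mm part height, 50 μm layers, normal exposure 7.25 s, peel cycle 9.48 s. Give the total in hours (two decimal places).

Number of layers: 71.7 / 0.05 → 1434 (rounded up).
Each layer takes = 7.25 + 9.48, so 16.73 s.
Build time: 1434 × 16.73 s = 23990.82 s, i.e. 6.66 hours.

6.66 hours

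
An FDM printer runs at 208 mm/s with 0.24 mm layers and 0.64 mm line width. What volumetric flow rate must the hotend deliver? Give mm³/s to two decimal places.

31.95

A = 0.24 × 0.64 = 0.1536 mm².
Volumetric flow = 208 × 0.1536 = 31.95 mm³/s.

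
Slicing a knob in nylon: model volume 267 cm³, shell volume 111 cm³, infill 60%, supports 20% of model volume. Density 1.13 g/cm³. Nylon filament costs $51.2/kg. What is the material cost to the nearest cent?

$14.93

Infill region = 267 − 111, so 156 cm³.
Infill volume = 0.60 × 156, so 93.6 cm³.
Support: 0.20 × 267 → 53.4 cm³.
Total printed volume = 111 + 93.6 + 53.4 = 258 cm³.
Mass = 258 × 1.13, so 291.54 g.
Cost = 291.54 g / 1000 × $51.2/kg = $14.93.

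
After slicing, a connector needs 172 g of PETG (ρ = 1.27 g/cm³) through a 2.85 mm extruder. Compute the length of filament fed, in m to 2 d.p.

Volume = 172 g / 1.27 g·cm⁻³ = 135.4331 cm³ = 135433.1 mm³.
Filament cross-section = π × (2.85/2)² = 6.3794 mm².
L = V/A = 135433.1/6.3794 = 21229.76 mm → 21.23 m.

21.23 m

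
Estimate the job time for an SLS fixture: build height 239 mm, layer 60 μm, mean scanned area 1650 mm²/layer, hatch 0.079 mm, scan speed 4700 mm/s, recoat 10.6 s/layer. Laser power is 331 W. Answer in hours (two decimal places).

Layer count = ceil(239 / 0.06) = 3984.
Hatch length per layer: 1650 / 0.079 → 20886.1 mm.
Scan time per layer: 20886.1 / 4700 → 4.4439 s.
Per-layer time = 4.4439 + 10.6, so 15.0439 s.
Total: 3984 × 15.0439 s = 59934.8976 s → 16.65 hours.

16.65 hours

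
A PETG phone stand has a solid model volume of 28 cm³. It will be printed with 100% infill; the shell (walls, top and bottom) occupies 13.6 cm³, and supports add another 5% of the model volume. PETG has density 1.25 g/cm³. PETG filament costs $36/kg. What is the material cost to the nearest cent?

Volume inside the shell = 28 − 13.6 = 14.4 cm³.
Infill volume = 1.00 × 14.4, so 14.4 cm³.
Support = 0.05 × 28, so 1.4 cm³.
Total printed volume: 13.6 + 14.4 + 1.4 → 29.4 cm³.
Mass = 29.4 × 1.25, so 36.75 g.
Cost = 36.75 g / 1000 × $36/kg = $1.32.

$1.32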